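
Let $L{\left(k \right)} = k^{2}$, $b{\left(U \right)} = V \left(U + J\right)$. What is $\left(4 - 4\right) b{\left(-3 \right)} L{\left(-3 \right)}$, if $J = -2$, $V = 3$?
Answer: $0$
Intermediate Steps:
$b{\left(U \right)} = -6 + 3 U$ ($b{\left(U \right)} = 3 \left(U - 2\right) = 3 \left(-2 + U\right) = -6 + 3 U$)
$\left(4 - 4\right) b{\left(-3 \right)} L{\left(-3 \right)} = \left(4 - 4\right) \left(-6 + 3 \left(-3\right)\right) \left(-3\right)^{2} = 0 \left(-6 - 9\right) 9 = 0 \left(-15\right) 9 = 0 \cdot 9 = 0$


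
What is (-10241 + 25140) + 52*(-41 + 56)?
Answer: 15679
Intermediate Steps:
(-10241 + 25140) + 52*(-41 + 56) = 14899 + 52*15 = 14899 + 780 = 15679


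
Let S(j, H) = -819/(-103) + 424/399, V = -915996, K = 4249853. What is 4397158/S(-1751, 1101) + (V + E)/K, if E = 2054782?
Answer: 767991367381848136/1574370793409 ≈ 4.8781e+5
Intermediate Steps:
S(j, H) = 370453/41097 (S(j, H) = -819*(-1/103) + 424*(1/399) = 819/103 + 424/399 = 370453/41097)
4397158/S(-1751, 1101) + (V + E)/K = 4397158/(370453/41097) + (-915996 + 2054782)/4249853 = 4397158*(41097/370453) + 1138786*(1/4249853) = 180710002326/370453 + 1138786/4249853 = 767991367381848136/1574370793409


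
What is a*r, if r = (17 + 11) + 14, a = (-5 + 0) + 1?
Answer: -168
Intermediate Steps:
a = -4 (a = -5 + 1 = -4)
r = 42 (r = 28 + 14 = 42)
a*r = -4*42 = -168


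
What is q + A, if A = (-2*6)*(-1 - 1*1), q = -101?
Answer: -77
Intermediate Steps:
A = 24 (A = -12*(-1 - 1) = -12*(-2) = 24)
q + A = -101 + 24 = -77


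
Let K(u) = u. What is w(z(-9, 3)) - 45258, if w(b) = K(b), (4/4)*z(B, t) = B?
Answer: -45267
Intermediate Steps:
z(B, t) = B
w(b) = b
w(z(-9, 3)) - 45258 = -9 - 45258 = -45267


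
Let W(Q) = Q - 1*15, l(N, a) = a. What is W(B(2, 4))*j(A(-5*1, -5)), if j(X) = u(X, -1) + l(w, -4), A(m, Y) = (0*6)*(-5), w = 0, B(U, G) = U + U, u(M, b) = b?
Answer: 55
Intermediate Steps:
B(U, G) = 2*U
W(Q) = -15 + Q (W(Q) = Q - 15 = -15 + Q)
A(m, Y) = 0 (A(m, Y) = 0*(-5) = 0)
j(X) = -5 (j(X) = -1 - 4 = -5)
W(B(2, 4))*j(A(-5*1, -5)) = (-15 + 2*2)*(-5) = (-15 + 4)*(-5) = -11*(-5) = 55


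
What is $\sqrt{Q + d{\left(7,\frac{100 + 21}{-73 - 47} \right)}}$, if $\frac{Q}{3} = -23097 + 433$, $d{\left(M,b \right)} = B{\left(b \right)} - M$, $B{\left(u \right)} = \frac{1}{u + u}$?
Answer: $\frac{i \sqrt{8227939}}{11} \approx 260.77 i$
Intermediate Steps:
$B{\left(u \right)} = \frac{1}{2 u}$
$d{\left(M,b \right)} = \frac{1}{2 b} - M$
$Q = -67992$ ($Q = 3 \left(-23097 + 433\right) = 3 \left(-22664\right) = -67992$)
$\sqrt{Q + d{\left(7,\frac{100 + 21}{-73 - 47} \right)}} = \sqrt{-67992 + \left(\frac{1}{2 \frac{100 + 21}{-73 - 47}} - 7\right)} = \sqrt{-67992 - \left(7 - \frac{1}{2 \frac{121}{-120}}\right)} = \sqrt{-67992 - \left(7 - \frac{1}{2 \cdot 121 \left(- \frac{1}{120}\right)}\right)} = \sqrt{-67992 - \left(7 - \frac{1}{2 \left(- \frac{121}{120}\right)}\right)} = \sqrt{-67992 + \left(\frac{1}{2} \left(- \frac{120}{121}\right) - 7\right)} = \sqrt{-67992 - \frac{907}{121}} = \sqrt{- \frac{8227939}{121}} = \frac{i \sqrt{8227939}}{11}$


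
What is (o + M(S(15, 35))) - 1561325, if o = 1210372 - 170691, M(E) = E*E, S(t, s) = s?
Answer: -520419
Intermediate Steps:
M(E) = E²
o = 1039681
(o + M(S(15, 35))) - 1561325 = (1039681 + 35²) - 1561325 = (1039681 + 1225) - 1561325 = 1040906 - 1561325 = -520419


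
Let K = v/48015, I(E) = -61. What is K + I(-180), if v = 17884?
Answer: -2911031/48015 ≈ -60.628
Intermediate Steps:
K = 17884/48015 ≈ 0.37247
K + I(-180) = 17884/48015 - 61 = -2911031/48015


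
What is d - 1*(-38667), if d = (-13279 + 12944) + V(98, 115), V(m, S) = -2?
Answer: 38330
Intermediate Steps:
d = -337 (d = (-13279 + 12944) - 2 = -335 - 2 = -337)
d - 1*(-38667) = -337 - 1*(-38667) = -337 + 38667 = 38330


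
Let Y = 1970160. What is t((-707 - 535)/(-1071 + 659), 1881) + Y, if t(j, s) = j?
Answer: 405853581/206 ≈ 1.9702e+6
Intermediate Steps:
t((-707 - 535)/(-1071 + 659), 1881) + Y = (-707 - 535)/(-1071 + 659) + 1970160 = -1242/(-412) + 1970160 = -1242*(-1/412) + 1970160 = 621/206 + 1970160 = 405853581/206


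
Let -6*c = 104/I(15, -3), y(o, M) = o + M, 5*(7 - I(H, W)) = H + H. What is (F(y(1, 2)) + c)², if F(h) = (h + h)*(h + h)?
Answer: 3136/9 ≈ 348.44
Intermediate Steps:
I(H, W) = 7 - 2*H/5 (I(H, W) = 7 - (H + H)/5 = 7 - 2*H/5)
y(o, M) = M + o
F(h) = 4*h² (F(h) = (2*h)*(2*h) = 4*h²)
c = -52/3 (c = -52/(3*(7 - ⅖*15)) = -52/(3*(7 - 6)) = -52/(3*1) = -52/3 ≈ -17.333)
(F(y(1, 2)) + c)² = (4*(2 + 1)² - 52/3)² = (4*3² - 52/3)² = (4*9 - 52/3)² = (36 - 52/3)² = (56/3)² = 3136/9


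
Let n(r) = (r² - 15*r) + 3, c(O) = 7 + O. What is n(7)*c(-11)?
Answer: 212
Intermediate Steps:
n(r) = 3 + r² - 15*r
n(7)*c(-11) = (3 + 7² - 15*7)*(7 - 11) = (3 + 49 - 105)*(-4) = -53*(-4) = 212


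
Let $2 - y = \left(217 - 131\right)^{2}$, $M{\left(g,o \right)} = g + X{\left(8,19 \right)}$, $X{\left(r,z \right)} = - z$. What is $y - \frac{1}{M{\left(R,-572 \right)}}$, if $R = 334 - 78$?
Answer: $- \frac{1752379}{237} \approx -7394.0$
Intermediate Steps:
$R = 256$
$M{\left(g,o \right)} = -19 + g$ ($M{\left(g,o \right)} = g - 19 = -19 + g$)
$y = -7394$ ($y = 2 - \left(217 - 131\right)^{2} = 2 - 86^{2} = 2 - 7396 = -7394$)
$y - \frac{1}{M{\left(R,-572 \right)}} = -7394 - \frac{1}{-19 + 256} = -7394 - \frac{1}{237} = - \frac{1752379}{237}$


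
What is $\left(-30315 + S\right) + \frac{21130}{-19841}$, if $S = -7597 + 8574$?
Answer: $- \frac{582116388}{19841} \approx -29339.0$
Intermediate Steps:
$S = 977$
$\left(-30315 + S\right) + \frac{21130}{-19841} = \left(-30315 + 977\right) + \frac{21130}{-19841} = -29338 + 21130 \left(- \frac{1}{19841}\right) = -29338 - \frac{21130}{19841} = - \frac{582116388}{19841}$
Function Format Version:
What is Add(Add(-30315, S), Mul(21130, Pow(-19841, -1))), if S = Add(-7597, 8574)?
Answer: Rational(-582116388, 19841) ≈ -29339.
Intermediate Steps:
S = 977
Add(Add(-30315, S), Mul(21130, Pow(-19841, -1))) = Add(Add(-30315, 977), Mul(21130, Pow(-19841, -1))) = Add(-29338, Mul(21130, Rational(-1, 19841))) = Add(-29338, Rational(-21130, 19841)) = Rational(-582116388, 19841)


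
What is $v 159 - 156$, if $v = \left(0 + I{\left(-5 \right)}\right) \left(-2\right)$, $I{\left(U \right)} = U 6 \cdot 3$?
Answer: $28464$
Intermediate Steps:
$I{\left(U \right)} = 18 U$ ($I{\left(U \right)} = 6 U 3 = 18 U$)
$v = 180$ ($v = \left(0 + 18 \left(-5\right)\right) \left(-2\right) = \left(0 - 90\right) \left(-2\right) = \left(-90\right) \left(-2\right) = 180$)
$v 159 - 156 = 180 \cdot 159 - 156 = 28620 - 156 = 28464$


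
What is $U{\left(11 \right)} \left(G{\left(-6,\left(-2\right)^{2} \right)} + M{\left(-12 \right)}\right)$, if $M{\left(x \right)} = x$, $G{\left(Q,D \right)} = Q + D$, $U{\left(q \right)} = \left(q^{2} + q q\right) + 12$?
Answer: $-3556$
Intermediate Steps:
$U{\left(q \right)} = 12 + 2 q^{2}$ ($U{\left(q \right)} = \left(q^{2} + q^{2}\right) + 12 = 2 q^{2} + 12 = 12 + 2 q^{2}$)
$G{\left(Q,D \right)} = D + Q$
$U{\left(11 \right)} \left(G{\left(-6,\left(-2\right)^{2} \right)} + M{\left(-12 \right)}\right) = \left(12 + 2 \cdot 11^{2}\right) \left(\left(\left(-2\right)^{2} - 6\right) - 12\right) = \left(12 + 2 \cdot 121\right) \left(\left(4 - 6\right) - 12\right) = \left(12 + 242\right) \left(-2 - 12\right) = 254 \left(-14\right) = -3556$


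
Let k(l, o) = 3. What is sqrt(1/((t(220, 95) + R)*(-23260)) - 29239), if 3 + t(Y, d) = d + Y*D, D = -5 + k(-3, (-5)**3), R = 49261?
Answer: I*sqrt(9461729883611379516995)/568858190 ≈ 170.99*I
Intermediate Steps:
D = -2 (D = -5 + 3 = -2)
t(Y, d) = -3 + d - 2*Y (t(Y, d) = -3 + (d + Y*(-2)) = -3 + (d - 2*Y) = -3 + d - 2*Y)
sqrt(1/((t(220, 95) + R)*(-23260)) - 29239) = sqrt(1/(((-3 + 95 - 2*220) + 49261)*(-23260)) - 29239) = sqrt(-1/23260/((-3 + 95 - 440) + 49261) - 29239) = sqrt(-1/23260/(-348 + 49261) - 29239) = sqrt(-1/23260/48913 - 29239) = sqrt((1/48913)*(-1/23260) - 29239) = sqrt(-1/1137716380 - 29239) = sqrt(-33265689234821/1137716380) = I*sqrt(9461729883611379516995)/568858190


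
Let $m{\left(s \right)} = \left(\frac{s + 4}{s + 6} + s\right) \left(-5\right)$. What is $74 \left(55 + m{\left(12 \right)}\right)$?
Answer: $- \frac{6290}{9} \approx -698.89$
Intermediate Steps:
$m{\left(s \right)} = - 5 s - \frac{5 \left(4 + s\right)}{6 + s}$ ($m{\left(s \right)} = \left(\frac{4 + s}{6 + s} + s\right) \left(-5\right) = \left(s + \frac{4 + s}{6 + s}\right) \left(-5\right) = - 5 s - \frac{5 \left(4 + s\right)}{6 + s}$)
$74 \left(55 + m{\left(12 \right)}\right) = 74 \left(55 + \frac{5 \left(-4 - 12^{2} - 84\right)}{6 + 12}\right) = 74 \left(55 + \frac{5 \left(-4 - 144 - 84\right)}{18}\right) = 74 \left(55 + 5 \cdot \frac{1}{18} \left(-4 - 144 - 84\right)\right) = 74 \left(55 + 5 \cdot \frac{1}{18} \left(-232\right)\right) = 74 \left(55 - \frac{580}{9}\right) = 74 \left(- \frac{85}{9}\right) = - \frac{6290}{9}$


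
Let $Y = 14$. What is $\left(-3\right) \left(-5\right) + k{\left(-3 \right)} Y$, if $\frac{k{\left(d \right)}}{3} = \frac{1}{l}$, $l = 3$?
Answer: $29$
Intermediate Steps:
$k{\left(d \right)} = 1$ ($k{\left(d \right)} = \frac{3}{3} = 3 \cdot \frac{1}{3} = 1$)
$\left(-3\right) \left(-5\right) + k{\left(-3 \right)} Y = \left(-3\right) \left(-5\right) + 1 \cdot 14 = 15 + 14 = 29$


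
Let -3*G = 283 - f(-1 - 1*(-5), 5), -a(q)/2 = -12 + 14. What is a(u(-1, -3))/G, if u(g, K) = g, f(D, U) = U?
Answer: 6/139 ≈ 0.043165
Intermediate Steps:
a(q) = -4 (a(q) = -2*(-12 + 14) = -2*2 = -4)
G = -278/3 (G = -(283 - 1*5)/3 = -(283 - 5)/3 = -⅓*278 = -278/3 ≈ -92.667)
a(u(-1, -3))/G = -4/(-278/3) = -4*(-3/278) = 6/139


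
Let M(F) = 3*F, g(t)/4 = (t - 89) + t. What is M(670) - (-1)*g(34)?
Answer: 1926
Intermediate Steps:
g(t) = -356 + 8*t (g(t) = 4*((t - 89) + t) = 4*((-89 + t) + t) = 4*(-89 + 2*t) = -356 + 8*t)
M(670) - (-1)*g(34) = 3*670 - (-1)*(-356 + 8*34) = 2010 - (-1)*(-356 + 272) = 2010 - (-1)*(-84) = 2010 - 1*84 = 2010 - 84 = 1926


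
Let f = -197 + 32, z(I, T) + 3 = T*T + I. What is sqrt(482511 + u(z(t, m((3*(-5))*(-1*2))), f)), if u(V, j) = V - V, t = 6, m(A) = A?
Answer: sqrt(482511) ≈ 694.63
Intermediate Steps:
z(I, T) = -3 + I + T**2 (z(I, T) = -3 + (T*T + I) = -3 + (T**2 + I) = -3 + (I + T**2) = -3 + I + T**2)
f = -165
u(V, j) = 0
sqrt(482511 + u(z(t, m((3*(-5))*(-1*2))), f)) = sqrt(482511 + 0) = sqrt(482511)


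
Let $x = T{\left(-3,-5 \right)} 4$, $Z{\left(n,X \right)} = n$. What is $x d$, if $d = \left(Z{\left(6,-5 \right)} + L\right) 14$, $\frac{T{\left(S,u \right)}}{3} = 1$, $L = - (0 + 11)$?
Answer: $-840$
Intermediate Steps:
$L = -11$ ($L = \left(-1\right) 11 = -11$)
$T{\left(S,u \right)} = 3$ ($T{\left(S,u \right)} = 3 \cdot 1 = 3$)
$x = 12$ ($x = 3 \cdot 4 = 12$)
$d = -70$ ($d = \left(6 - 11\right) 14 = \left(-5\right) 14 = -70$)
$x d = 12 \left(-70\right) = -840$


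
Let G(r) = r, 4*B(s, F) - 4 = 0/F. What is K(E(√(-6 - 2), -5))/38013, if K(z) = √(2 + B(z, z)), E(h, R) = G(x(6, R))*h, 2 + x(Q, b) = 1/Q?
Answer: √3/38013 ≈ 4.5565e-5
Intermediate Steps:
B(s, F) = 1 (B(s, F) = 1 + (0/F)/4 = 1 + (¼)*0 = 1 + 0 = 1)
x(Q, b) = -2 + 1/Q
E(h, R) = -11*h/6 (E(h, R) = (-2 + 1/6)*h = (-2 + ⅙)*h = -11*h/6)
K(z) = √3 (K(z) = √(2 + 1) = √3)
K(E(√(-6 - 2), -5))/38013 = √3/38013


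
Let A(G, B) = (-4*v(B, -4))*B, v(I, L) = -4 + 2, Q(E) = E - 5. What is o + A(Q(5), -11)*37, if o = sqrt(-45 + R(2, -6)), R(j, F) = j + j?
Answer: -3256 + I*sqrt(41) ≈ -3256.0 + 6.4031*I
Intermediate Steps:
Q(E) = -5 + E
v(I, L) = -2
A(G, B) = 8*B (A(G, B) = (-4*(-2))*B = 8*B)
R(j, F) = 2*j
o = I*sqrt(41) (o = sqrt(-45 + 2*2) = sqrt(-45 + 4) = sqrt(-41) = I*sqrt(41) ≈ 6.4031*I)
o + A(Q(5), -11)*37 = I*sqrt(41) + (8*(-11))*37 = I*sqrt(41) - 88*37 = I*sqrt(41) - 3256 = -3256 + I*sqrt(41)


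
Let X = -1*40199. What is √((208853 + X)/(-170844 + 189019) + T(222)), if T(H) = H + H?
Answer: √5989283358/3635 ≈ 21.290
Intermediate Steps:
X = -40199
T(H) = 2*H
√((208853 + X)/(-170844 + 189019) + T(222)) = √((208853 - 40199)/(-170844 + 189019) + 2*222) = √(168654/18175 + 444) = √(8238354/18175) = √5989283358/3635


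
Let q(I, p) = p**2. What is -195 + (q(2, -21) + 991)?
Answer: 1237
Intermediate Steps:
-195 + (q(2, -21) + 991) = -195 + ((-21)**2 + 991) = -195 + (441 + 991) = -195 + 1432 = 1237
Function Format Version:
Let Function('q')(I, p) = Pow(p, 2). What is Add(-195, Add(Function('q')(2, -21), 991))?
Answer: 1237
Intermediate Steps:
Add(-195, Add(Function('q')(2, -21), 991)) = Add(-195, Add(Pow(-21, 2), 991)) = Add(-195, Add(441, 991)) = Add(-195, 1432) = 1237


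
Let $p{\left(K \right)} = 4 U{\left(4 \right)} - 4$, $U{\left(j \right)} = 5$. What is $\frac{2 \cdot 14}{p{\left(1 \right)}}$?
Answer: $\frac{7}{4} \approx 1.75$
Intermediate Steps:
$p{\left(K \right)} = 16$ ($p{\left(K \right)} = 4 \cdot 5 - 4 = 20 - 4 = 16$)
$\frac{2 \cdot 14}{p{\left(1 \right)}} = \frac{2 \cdot 14}{16} = 28 \cdot \frac{1}{16} = \frac{7}{4}$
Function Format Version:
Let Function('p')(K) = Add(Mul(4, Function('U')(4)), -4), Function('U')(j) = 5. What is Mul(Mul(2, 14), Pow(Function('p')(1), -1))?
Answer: Rational(7, 4) ≈ 1.7500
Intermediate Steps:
Function('p')(K) = 16 (Function('p')(K) = Add(Mul(4, 5), -4) = Add(20, -4) = 16)
Mul(Mul(2, 14), Pow(Function('p')(1), -1)) = Mul(Mul(2, 14), Pow(16, -1)) = Mul(28, Rational(1, 16)) = Rational(7, 4)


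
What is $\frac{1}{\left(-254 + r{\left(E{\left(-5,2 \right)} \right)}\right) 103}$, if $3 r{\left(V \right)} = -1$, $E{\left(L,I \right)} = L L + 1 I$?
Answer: $- \frac{3}{78589} \approx -3.8173 \cdot 10^{-5}$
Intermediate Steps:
$E{\left(L,I \right)} = I + L^{2}$ ($E{\left(L,I \right)} = L^{2} + I = I + L^{2}$)
$r{\left(V \right)} = - \frac{1}{3}$ ($r{\left(V \right)} = \frac{1}{3} \left(-1\right) = - \frac{1}{3}$)
$\frac{1}{\left(-254 + r{\left(E{\left(-5,2 \right)} \right)}\right) 103} = \frac{1}{\left(-254 - \frac{1}{3}\right) 103} = \frac{1}{- \frac{763}{3}} \cdot \frac{1}{103} = \left(- \frac{3}{763}\right) \frac{1}{103} = - \frac{3}{78589}$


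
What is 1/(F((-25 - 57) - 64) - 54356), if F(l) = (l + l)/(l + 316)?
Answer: -85/4620406 ≈ -1.8397e-5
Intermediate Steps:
F(l) = 2*l/(316 + l) (F(l) = (2*l)/(316 + l) = 2*l/(316 + l))
1/(F((-25 - 57) - 64) - 54356) = 1/(2*((-25 - 57) - 64)/(316 + ((-25 - 57) - 64)) - 54356) = 1/(2*(-82 - 64)/(316 + (-82 - 64)) - 54356) = 1/(2*(-146)/(316 - 146) - 54356) = 1/(2*(-146)/170 - 54356) = 1/(2*(-146)*(1/170) - 54356) = 1/(-146/85 - 54356) = 1/(-4620406/85) = -85/4620406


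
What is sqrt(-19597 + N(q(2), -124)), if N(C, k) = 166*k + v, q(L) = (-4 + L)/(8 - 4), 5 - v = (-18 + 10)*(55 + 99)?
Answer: 4*I*sqrt(2434) ≈ 197.34*I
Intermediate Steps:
v = 1237 (v = 5 - (-18 + 10)*(55 + 99) = 5 - (-8)*154 = 5 - 1*(-1232) = 5 + 1232 = 1237)
q(L) = -1 + L/4 (q(L) = (-4 + L)/4 = (-4 + L)*(1/4) = -1 + L/4)
N(C, k) = 1237 + 166*k (N(C, k) = 166*k + 1237 = 1237 + 166*k)
sqrt(-19597 + N(q(2), -124)) = sqrt(-19597 + (1237 + 166*(-124))) = sqrt(-19597 + (1237 - 20584)) = sqrt(-19597 - 19347) = sqrt(-38944) = 4*I*sqrt(2434)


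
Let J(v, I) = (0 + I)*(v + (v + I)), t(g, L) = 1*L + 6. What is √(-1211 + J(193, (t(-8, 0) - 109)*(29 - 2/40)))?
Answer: √3095689729/20 ≈ 2781.9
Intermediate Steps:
t(g, L) = 6 + L (t(g, L) = L + 6 = 6 + L)
J(v, I) = I*(I + 2*v) (J(v, I) = I*(v + (I + v)) = I*(I + 2*v))
√(-1211 + J(193, (t(-8, 0) - 109)*(29 - 2/40))) = √(-1211 + (((6 + 0) - 109)*(29 - 2/40))*(((6 + 0) - 109)*(29 - 2/40) + 2*193)) = √(-1211 + ((6 - 109)*(29 - 2*1/40))*((6 - 109)*(29 - 2*1/40) + 386)) = √(-1211 + (-103*(29 - 1/20))*(-103*(29 - 1/20) + 386)) = √(-1211 + (-103*579/20)*(-103*579/20 + 386)) = √(-1211 - 59637*(-59637/20 + 386)/20) = √(-1211 - 59637/20*(-51917/20)) = √(-1211 + 3096174129/400) = √(3095689729/400) = √3095689729/20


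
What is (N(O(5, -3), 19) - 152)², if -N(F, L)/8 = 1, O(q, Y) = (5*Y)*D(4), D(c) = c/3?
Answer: 25600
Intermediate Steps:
D(c) = c/3 (D(c) = c*(⅓) = c/3)
O(q, Y) = 20*Y/3 (O(q, Y) = (5*Y)*((⅓)*4) = (5*Y)*(4/3) = 20*Y/3)
N(F, L) = -8 (N(F, L) = -8*1 = -8)
(N(O(5, -3), 19) - 152)² = (-8 - 152)² = (-160)² = 25600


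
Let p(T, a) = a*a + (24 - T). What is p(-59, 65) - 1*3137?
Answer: 1171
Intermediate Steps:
p(T, a) = 24 + a**2 - T (p(T, a) = a**2 + (24 - T) = 24 + a**2 - T)
p(-59, 65) - 1*3137 = (24 + 65**2 - 1*(-59)) - 1*3137 = (24 + 4225 + 59) - 3137 = 4308 - 3137 = 1171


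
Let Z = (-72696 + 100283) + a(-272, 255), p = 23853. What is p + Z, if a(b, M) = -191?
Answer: 51249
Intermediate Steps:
Z = 27396 (Z = (-72696 + 100283) - 191 = 27587 - 191 = 27396)
p + Z = 23853 + 27396 = 51249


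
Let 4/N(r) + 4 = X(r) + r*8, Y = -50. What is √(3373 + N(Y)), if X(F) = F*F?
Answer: √231536343/262 ≈ 58.078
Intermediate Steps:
X(F) = F²
N(r) = 4/(-4 + r² + 8*r) (N(r) = 4/(-4 + (r² + r*8)) = 4/(-4 + (r² + 8*r)) = 4/(-4 + r² + 8*r))
√(3373 + N(Y)) = √(3373 + 4/(-4 + (-50)² + 8*(-50))) = √(3373 + 4/(-4 + 2500 - 400)) = √(3373 + 4/2096) = √(3373 + 4*(1/2096)) = √(3373 + 1/524) = √(1767453/524) = √231536343/262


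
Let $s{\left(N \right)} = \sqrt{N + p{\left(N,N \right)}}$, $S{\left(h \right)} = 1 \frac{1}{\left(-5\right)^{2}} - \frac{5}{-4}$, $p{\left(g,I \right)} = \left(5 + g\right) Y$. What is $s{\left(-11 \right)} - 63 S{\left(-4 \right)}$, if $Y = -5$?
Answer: $- \frac{8127}{100} + \sqrt{19} \approx -76.911$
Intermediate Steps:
$p{\left(g,I \right)} = -25 - 5 g$ ($p{\left(g,I \right)} = \left(5 + g\right) \left(-5\right) = -25 - 5 g$)
$S{\left(h \right)} = \frac{129}{100}$ ($S{\left(h \right)} = 1 \cdot \frac{1}{25} - - \frac{5}{4} = 1 \cdot \frac{1}{25} + \frac{5}{4} = \frac{1}{25} + \frac{5}{4} = \frac{129}{100}$)
$s{\left(N \right)} = \sqrt{-25 - 4 N}$ ($s{\left(N \right)} = \sqrt{N - \left(25 + 5 N\right)} = \sqrt{-25 - 4 N}$)
$s{\left(-11 \right)} - 63 S{\left(-4 \right)} = \sqrt{-25 - -44} - \frac{8127}{100} = \sqrt{-25 + 44} - \frac{8127}{100} = \sqrt{19} - \frac{8127}{100} = - \frac{8127}{100} + \sqrt{19}$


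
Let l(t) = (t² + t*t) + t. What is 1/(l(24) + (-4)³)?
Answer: 1/1112 ≈ 0.00089928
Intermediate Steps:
l(t) = t + 2*t² (l(t) = (t² + t²) + t = 2*t² + t = t + 2*t²)
1/(l(24) + (-4)³) = 1/(24*(1 + 2*24) + (-4)³) = 1/(24*(1 + 48) - 64) = 1/(24*49 - 64) = 1/(1176 - 64) = 1/1112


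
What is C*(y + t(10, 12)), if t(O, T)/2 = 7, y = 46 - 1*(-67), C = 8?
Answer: 1016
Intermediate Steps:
y = 113 (y = 46 + 67 = 113)
t(O, T) = 14 (t(O, T) = 2*7 = 14)
C*(y + t(10, 12)) = 8*(113 + 14) = 8*127 = 1016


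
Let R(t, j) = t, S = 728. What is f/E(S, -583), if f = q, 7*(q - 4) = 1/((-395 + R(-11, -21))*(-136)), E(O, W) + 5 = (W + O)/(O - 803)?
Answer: -23190735/40197248 ≈ -0.57692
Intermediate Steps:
E(O, W) = -5 + (O + W)/(-803 + O) (E(O, W) = -5 + (W + O)/(O - 803) = -5 + (O + W)/(-803 + O))
q = 1546049/386512 (q = 4 + 1/(7*(((-395 - 11)*(-136)))) = 4 + 1/(7*((-406*(-136)))) = 4 + (⅐)/55216 = 4 + (⅐)*(1/55216) = 4 + 1/386512 = 1546049/386512 ≈ 4.0000)
f = 1546049/386512 ≈ 4.0000
f/E(S, -583) = 1546049/(386512*(((4015 - 583 - 4*728)/(-803 + 728)))) = 1546049/(386512*(((4015 - 583 - 2912)/(-75)))) = 1546049/(386512*((-1/75*520))) = 1546049/(386512*(-104/15)) = (1546049/386512)*(-15/104) = -23190735/40197248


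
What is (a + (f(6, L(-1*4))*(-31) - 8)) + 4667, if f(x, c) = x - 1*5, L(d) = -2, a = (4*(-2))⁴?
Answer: 8724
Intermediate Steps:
a = 4096 (a = (-8)⁴ = 4096)
f(x, c) = -5 + x (f(x, c) = x - 5 = -5 + x)
(a + (f(6, L(-1*4))*(-31) - 8)) + 4667 = (4096 + ((-5 + 6)*(-31) - 8)) + 4667 = (4096 + (1*(-31) - 8)) + 4667 = (4096 + (-31 - 8)) + 4667 = (4096 - 39) + 4667 = 4057 + 4667 = 8724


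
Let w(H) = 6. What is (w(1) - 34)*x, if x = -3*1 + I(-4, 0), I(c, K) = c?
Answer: 196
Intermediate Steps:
x = -7 (x = -3*1 - 4 = -3 - 4 = -7)
(w(1) - 34)*x = (6 - 34)*(-7) = -28*(-7) = 196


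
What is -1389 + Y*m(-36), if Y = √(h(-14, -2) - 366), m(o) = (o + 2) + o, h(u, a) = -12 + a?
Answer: -1389 - 140*I*√95 ≈ -1389.0 - 1364.6*I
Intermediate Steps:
m(o) = 2 + 2*o (m(o) = (2 + o) + o = 2 + 2*o)
Y = 2*I*√95 (Y = √((-12 - 2) - 366) = √(-14 - 366) = √(-380) = 2*I*√95 ≈ 19.494*I)
-1389 + Y*m(-36) = -1389 + (2*I*√95)*(2 + 2*(-36)) = -1389 + (2*I*√95)*(2 - 72) = -1389 + (2*I*√95)*(-70) = -1389 - 140*I*√95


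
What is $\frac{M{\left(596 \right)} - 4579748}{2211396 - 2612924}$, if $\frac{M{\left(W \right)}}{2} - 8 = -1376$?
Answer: $\frac{1145621}{100382} \approx 11.413$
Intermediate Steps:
$M{\left(W \right)} = -2736$ ($M{\left(W \right)} = 16 + 2 \left(-1376\right) = 16 - 2752 = -2736$)
$\frac{M{\left(596 \right)} - 4579748}{2211396 - 2612924} = \frac{-2736 - 4579748}{2211396 - 2612924} = - \frac{4582484}{-401528} = \left(-4582484\right) \left(- \frac{1}{401528}\right) = \frac{1145621}{100382}$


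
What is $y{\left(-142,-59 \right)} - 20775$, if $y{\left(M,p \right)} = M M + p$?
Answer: $-670$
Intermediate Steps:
$y{\left(M,p \right)} = p + M^{2}$ ($y{\left(M,p \right)} = M^{2} + p = p + M^{2}$)
$y{\left(-142,-59 \right)} - 20775 = \left(-59 + \left(-142\right)^{2}\right) - 20775 = \left(-59 + 20164\right) - 20775 = 20105 - 20775 = -670$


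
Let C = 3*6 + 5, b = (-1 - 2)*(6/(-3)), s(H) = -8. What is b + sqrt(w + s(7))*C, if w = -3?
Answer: 6 + 23*I*sqrt(11) ≈ 6.0 + 76.282*I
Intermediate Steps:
b = 6 (b = -18*(-1)/3 = -3*(-2) = 6)
C = 23 (C = 18 + 5 = 23)
b + sqrt(w + s(7))*C = 6 + sqrt(-3 - 8)*23 = 6 + sqrt(-11)*23 = 6 + (I*sqrt(11))*23 = 6 + 23*I*sqrt(11)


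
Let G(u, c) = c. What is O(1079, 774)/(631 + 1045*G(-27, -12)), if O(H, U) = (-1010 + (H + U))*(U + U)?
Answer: -1304964/11909 ≈ -109.58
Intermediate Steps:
O(H, U) = 2*U*(-1010 + H + U) (O(H, U) = (-1010 + H + U)*(2*U) = 2*U*(-1010 + H + U))
O(1079, 774)/(631 + 1045*G(-27, -12)) = (2*774*(-1010 + 1079 + 774))/(631 + 1045*(-12)) = (2*774*843)/(631 - 12540) = 1304964/(-11909) = 1304964*(-1/11909) = -1304964/11909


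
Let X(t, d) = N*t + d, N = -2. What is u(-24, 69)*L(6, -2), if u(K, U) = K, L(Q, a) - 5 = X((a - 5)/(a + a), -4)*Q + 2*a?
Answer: 1056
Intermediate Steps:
X(t, d) = d - 2*t (X(t, d) = -2*t + d = d - 2*t)
L(Q, a) = 5 + 2*a + Q*(-4 - (-5 + a)/a) (L(Q, a) = 5 + ((-4 - 2*(a - 5)/(a + a))*Q + 2*a) = 5 + ((-4 - 2*(-5 + a)/(2*a))*Q + 2*a) = 5 + ((-4 - 2*(-5 + a)*1/(2*a))*Q + 2*a) = 5 + ((-4 - (-5 + a)/a)*Q + 2*a) = 5 + (Q*(-4 - (-5 + a)/a) + 2*a) = 5 + (2*a + Q*(-4 - (-5 + a)/a)) = 5 + 2*a + Q*(-4 - (-5 + a)/a))
u(-24, 69)*L(6, -2) = -24*(5 - 5*6 + 2*(-2) + 5*6/(-2)) = -24*(5 - 30 - 4 + 5*6*(-½)) = -24*(5 - 30 - 4 - 15) = -24*(-44) = 1056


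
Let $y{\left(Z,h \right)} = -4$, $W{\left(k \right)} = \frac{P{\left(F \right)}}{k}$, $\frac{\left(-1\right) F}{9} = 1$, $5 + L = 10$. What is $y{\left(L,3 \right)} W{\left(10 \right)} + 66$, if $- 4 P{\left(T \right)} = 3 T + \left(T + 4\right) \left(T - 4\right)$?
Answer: $\frac{349}{5} \approx 69.8$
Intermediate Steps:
$L = 5$ ($L = -5 + 10 = 5$)
$F = -9$ ($F = \left(-9\right) 1 = -9$)
$P{\left(T \right)} = - \frac{3 T}{4} - \frac{\left(-4 + T\right) \left(4 + T\right)}{4}$ ($P{\left(T \right)} = - \frac{3 T + \left(T + 4\right) \left(T - 4\right)}{4} = - \frac{3 T + \left(4 + T\right) \left(-4 + T\right)}{4} = - \frac{3 T + \left(-4 + T\right) \left(4 + T\right)}{4} = - \frac{3 T}{4} - \frac{\left(-4 + T\right) \left(4 + T\right)}{4}$)
$W{\left(k \right)} = - \frac{19}{2 k}$ ($W{\left(k \right)} = \frac{4 - - \frac{27}{4} - \frac{\left(-9\right)^{2}}{4}}{k} = \frac{4 + \frac{27}{4} - \frac{81}{4}}{k} = - \frac{19}{2 k}$)
$y{\left(L,3 \right)} W{\left(10 \right)} + 66 = - 4 \left(- \frac{19}{2 \cdot 10}\right) + 66 = - 4 \left(\left(- \frac{19}{2}\right) \frac{1}{10}\right) + 66 = \left(-4\right) \left(- \frac{19}{20}\right) + 66 = \frac{19}{5} + 66 = \frac{349}{5}$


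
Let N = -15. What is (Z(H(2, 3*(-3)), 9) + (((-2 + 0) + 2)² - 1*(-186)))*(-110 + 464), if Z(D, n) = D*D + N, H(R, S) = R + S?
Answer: 77880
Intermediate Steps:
Z(D, n) = -15 + D² (Z(D, n) = D*D - 15 = D² - 15 = -15 + D²)
(Z(H(2, 3*(-3)), 9) + (((-2 + 0) + 2)² - 1*(-186)))*(-110 + 464) = ((-15 + (2 + 3*(-3))²) + (((-2 + 0) + 2)² - 1*(-186)))*(-110 + 464) = ((-15 + (2 - 9)²) + ((-2 + 2)² + 186))*354 = ((-15 + (-7)²) + (0² + 186))*354 = ((-15 + 49) + (0 + 186))*354 = (34 + 186)*354 = 220*354 = 77880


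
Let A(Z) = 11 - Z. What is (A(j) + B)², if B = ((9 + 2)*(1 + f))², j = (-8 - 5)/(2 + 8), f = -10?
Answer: 9630085689/100 ≈ 9.6301e+7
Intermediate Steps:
j = -13/10 ≈ -1.3000
B = 9801 (B = ((9 + 2)*(1 - 10))² = (11*(-9))² = (-99)² = 9801)
(A(j) + B)² = ((11 - 1*(-13/10)) + 9801)² = ((11 + 13/10) + 9801)² = (123/10 + 9801)² = (98133/10)² = 9630085689/100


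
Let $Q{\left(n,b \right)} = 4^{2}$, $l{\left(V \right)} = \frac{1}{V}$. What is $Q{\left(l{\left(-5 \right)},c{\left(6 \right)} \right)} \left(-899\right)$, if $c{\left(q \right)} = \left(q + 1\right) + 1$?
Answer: $-14384$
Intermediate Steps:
$c{\left(q \right)} = 2 + q$ ($c{\left(q \right)} = \left(1 + q\right) + 1 = 2 + q$)
$Q{\left(n,b \right)} = 16$
$Q{\left(l{\left(-5 \right)},c{\left(6 \right)} \right)} \left(-899\right) = 16 \left(-899\right) = -14384$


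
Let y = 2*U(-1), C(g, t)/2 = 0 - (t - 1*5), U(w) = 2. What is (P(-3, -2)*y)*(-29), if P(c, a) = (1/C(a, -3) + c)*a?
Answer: -1363/2 ≈ -681.50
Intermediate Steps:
C(g, t) = 10 - 2*t (C(g, t) = 2*(0 - (t - 1*5)) = 2*(0 - (t - 5)) = 2*(0 - (-5 + t)) = 2*(0 + (5 - t)) = 2*(5 - t) = 10 - 2*t)
y = 4 (y = 2*2 = 4)
P(c, a) = a*(1/16 + c) (P(c, a) = (1/(10 - 2*(-3)) + c)*a = (1/(10 + 6) + c)*a = (1/16 + c)*a = a*(1/16 + c))
(P(-3, -2)*y)*(-29) = (-2*(1/16 - 3)*4)*(-29) = (-2*(-47/16)*4)*(-29) = ((47/8)*4)*(-29) = (47/2)*(-29) = -1363/2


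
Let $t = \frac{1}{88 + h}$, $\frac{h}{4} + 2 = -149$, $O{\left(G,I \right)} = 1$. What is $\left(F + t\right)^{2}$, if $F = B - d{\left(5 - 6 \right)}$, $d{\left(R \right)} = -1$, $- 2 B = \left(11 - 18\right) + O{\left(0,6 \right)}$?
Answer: $\frac{4255969}{266256} \approx 15.984$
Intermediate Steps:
$h = -604$ ($h = -8 + 4 \left(-149\right) = -8 - 596 = -604$)
$B = 3$ ($B = - \frac{\left(11 - 18\right) + 1}{2} = - \frac{-7 + 1}{2} = \left(- \frac{1}{2}\right) \left(-6\right) = 3$)
$t = - \frac{1}{516}$ ($t = \frac{1}{88 - 604} = \frac{1}{-516} = - \frac{1}{516} \approx -0.001938$)
$F = 4$ ($F = 3 - -1 = 3 + 1 = 4$)
$\left(F + t\right)^{2} = \left(4 - \frac{1}{516}\right)^{2} = \left(\frac{2063}{516}\right)^{2} = \frac{4255969}{266256}$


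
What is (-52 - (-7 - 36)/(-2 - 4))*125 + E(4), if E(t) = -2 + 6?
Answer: -44351/6 ≈ -7391.8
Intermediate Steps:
E(t) = 4
(-52 - (-7 - 36)/(-2 - 4))*125 + E(4) = (-52 - (-7 - 36)/(-2 - 4))*125 + 4 = (-52 - (-43)/(-6))*125 + 4 = (-52 - (-43)*(-1)/6)*125 + 4 = (-52 - 1*43/6)*125 + 4 = (-52 - 43/6)*125 + 4 = -355/6*125 + 4 = -44375/6 + 4 = -44351/6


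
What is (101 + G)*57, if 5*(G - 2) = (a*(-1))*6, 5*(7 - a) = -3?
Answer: 133779/25 ≈ 5351.2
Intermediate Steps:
a = 38/5 (a = 7 - ⅕*(-3) = 7 + ⅗ = 38/5 ≈ 7.6000)
G = -178/25 (G = 2 + (((38/5)*(-1))*6)/5 = 2 + (-38/5*6)/5 = 2 + (⅕)*(-228/5) = 2 - 228/25 = -178/25 ≈ -7.1200)
(101 + G)*57 = (101 - 178/25)*57 = (2347/25)*57 = 133779/25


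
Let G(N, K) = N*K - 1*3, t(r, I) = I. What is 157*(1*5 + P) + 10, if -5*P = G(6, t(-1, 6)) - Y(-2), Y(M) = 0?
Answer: -1206/5 ≈ -241.20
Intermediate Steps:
G(N, K) = -3 + K*N (G(N, K) = K*N - 3 = -3 + K*N)
P = -33/5 (P = -((-3 + 6*6) - 1*0)/5 = -((-3 + 36) + 0)/5 = -(33 + 0)/5 = -⅕*33 = -33/5 ≈ -6.6000)
157*(1*5 + P) + 10 = 157*(1*5 - 33/5) + 10 = 157*(5 - 33/5) + 10 = 157*(-8/5) + 10 = -1256/5 + 10 = -1206/5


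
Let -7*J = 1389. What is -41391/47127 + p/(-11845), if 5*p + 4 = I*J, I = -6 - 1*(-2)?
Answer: -252466549/283154725 ≈ -0.89162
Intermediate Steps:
J = -1389/7 (J = -⅐*1389 = -1389/7 ≈ -198.43)
I = -4 (I = -6 + 2 = -4)
p = 5528/35 (p = -⅘ + (-4*(-1389/7))/5 = -⅘ + (⅕)*(5556/7) = -⅘ + 5556/35 = 5528/35 ≈ 157.94)
-41391/47127 + p/(-11845) = -41391/47127 + (5528/35)/(-11845) = -41391*1/47127 + (5528/35)*(-1/11845) = -13797/15709 - 5528/414575 = -252466549/283154725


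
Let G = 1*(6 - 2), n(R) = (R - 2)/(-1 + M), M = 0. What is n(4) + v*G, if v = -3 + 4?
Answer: 2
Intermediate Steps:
v = 1
n(R) = 2 - R (n(R) = (R - 2)/(-1 + 0) = (-2 + R)/(-1) = (-2 + R)*(-1) = 2 - R)
G = 4 (G = 1*4 = 4)
n(4) + v*G = (2 - 1*4) + 1*4 = (2 - 4) + 4 = -2 + 4 = 2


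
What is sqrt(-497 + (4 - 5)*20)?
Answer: I*sqrt(517) ≈ 22.738*I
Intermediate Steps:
sqrt(-497 + (4 - 5)*20) = sqrt(-497 - 1*20) = sqrt(-497 - 20) = sqrt(-517) = I*sqrt(517)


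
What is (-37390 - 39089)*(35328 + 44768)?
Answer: -6125661984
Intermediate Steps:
(-37390 - 39089)*(35328 + 44768) = -76479*80096 = -6125661984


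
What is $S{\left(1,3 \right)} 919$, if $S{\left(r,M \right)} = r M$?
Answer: $2757$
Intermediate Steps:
$S{\left(r,M \right)} = M r$
$S{\left(1,3 \right)} 919 = 3 \cdot 1 \cdot 919 = 3 \cdot 919 = 2757$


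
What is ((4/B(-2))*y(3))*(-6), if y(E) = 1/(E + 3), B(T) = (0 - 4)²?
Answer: -¼ ≈ -0.25000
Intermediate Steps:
B(T) = 16 (B(T) = (-4)² = 16)
y(E) = 1/(3 + E)
((4/B(-2))*y(3))*(-6) = ((4/16)/(3 + 3))*(-6) = ((4*(1/16))/6)*(-6) = ((¼)*(⅙))*(-6) = (1/24)*(-6) = -¼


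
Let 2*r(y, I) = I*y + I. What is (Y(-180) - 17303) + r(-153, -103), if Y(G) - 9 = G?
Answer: -9646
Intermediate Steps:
Y(G) = 9 + G
r(y, I) = I/2 + I*y/2 (r(y, I) = (I*y + I)/2 = (I + I*y)/2 = I/2 + I*y/2)
(Y(-180) - 17303) + r(-153, -103) = ((9 - 180) - 17303) + (1/2)*(-103)*(1 - 153) = (-171 - 17303) + (1/2)*(-103)*(-152) = -17474 + 7828 = -9646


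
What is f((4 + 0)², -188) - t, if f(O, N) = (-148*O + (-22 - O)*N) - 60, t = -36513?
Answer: 41229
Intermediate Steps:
f(O, N) = -60 - 148*O + N*(-22 - O) (f(O, N) = (-148*O + N*(-22 - O)) - 60 = -60 - 148*O + N*(-22 - O))
f((4 + 0)², -188) - t = (-60 - 148*(4 + 0)² - 22*(-188) - 1*(-188)*(4 + 0)²) - 1*(-36513) = (-60 - 148*4² + 4136 - 1*(-188)*4²) + 36513 = (-60 - 148*16 + 4136 - 1*(-188)*16) + 36513 = (-60 - 2368 + 4136 + 3008) + 36513 = 4716 + 36513 = 41229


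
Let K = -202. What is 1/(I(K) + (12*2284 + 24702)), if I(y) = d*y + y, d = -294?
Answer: 1/111296 ≈ 8.9851e-6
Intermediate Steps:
I(y) = -293*y (I(y) = -294*y + y = -293*y)
1/(I(K) + (12*2284 + 24702)) = 1/(-293*(-202) + (12*2284 + 24702)) = 1/(59186 + (27408 + 24702)) = 1/(59186 + 52110) = 1/111296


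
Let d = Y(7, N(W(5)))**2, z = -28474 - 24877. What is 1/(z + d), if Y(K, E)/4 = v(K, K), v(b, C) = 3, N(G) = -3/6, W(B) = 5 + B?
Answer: -1/53207 ≈ -1.8795e-5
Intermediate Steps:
N(G) = -1/2 (N(G) = -3*1/6 = -1/2)
Y(K, E) = 12 (Y(K, E) = 4*3 = 12)
z = -53351
d = 144 (d = 12**2 = 144)
1/(z + d) = 1/(-53351 + 144) = 1/(-53207) = -1/53207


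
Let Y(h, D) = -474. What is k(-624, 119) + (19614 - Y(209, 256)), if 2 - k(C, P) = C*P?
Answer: 94346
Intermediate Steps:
k(C, P) = 2 - C*P
k(-624, 119) + (19614 - Y(209, 256)) = (2 - 1*(-624)*119) + (19614 - 1*(-474)) = (2 + 74256) + (19614 + 474) = 74258 + 20088 = 94346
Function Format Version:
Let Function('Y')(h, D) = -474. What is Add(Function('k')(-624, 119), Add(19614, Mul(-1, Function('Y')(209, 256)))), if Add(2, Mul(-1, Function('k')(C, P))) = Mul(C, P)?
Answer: 94346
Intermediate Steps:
Function('k')(C, P) = Add(2, Mul(-1, C, P)) (Function('k')(C, P) = Add(2, Mul(-1, Mul(C, P))) = Add(2, Mul(-1, C, P)))
Add(Function('k')(-624, 119), Add(19614, Mul(-1, Function('Y')(209, 256)))) = Add(Add(2, Mul(-1, -624, 119)), Add(19614, Mul(-1, -474))) = Add(Add(2, 74256), Add(19614, 474)) = Add(74258, 20088) = 94346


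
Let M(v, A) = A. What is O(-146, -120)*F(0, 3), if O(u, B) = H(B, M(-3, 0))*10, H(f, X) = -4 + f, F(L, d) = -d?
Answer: 3720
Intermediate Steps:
O(u, B) = -40 + 10*B (O(u, B) = (-4 + B)*10 = -40 + 10*B)
O(-146, -120)*F(0, 3) = (-40 + 10*(-120))*(-1*3) = (-40 - 1200)*(-3) = -1240*(-3) = 3720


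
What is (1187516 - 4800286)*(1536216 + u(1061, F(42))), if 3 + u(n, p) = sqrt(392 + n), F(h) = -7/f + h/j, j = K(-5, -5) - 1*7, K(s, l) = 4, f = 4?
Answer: -5549984240010 - 3612770*sqrt(1453) ≈ -5.5501e+12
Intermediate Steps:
j = -3 (j = 4 - 1*7 = 4 - 7 = -3)
F(h) = -7/4 - h/3 (F(h) = -7/4 + h/(-3) = -7*1/4 + h*(-1/3) = -7/4 - h/3)
u(n, p) = -3 + sqrt(392 + n)
(1187516 - 4800286)*(1536216 + u(1061, F(42))) = (1187516 - 4800286)*(1536216 + (-3 + sqrt(392 + 1061))) = -3612770*(1536216 + (-3 + sqrt(1453))) = -3612770*(1536213 + sqrt(1453)) = -5549984240010 - 3612770*sqrt(1453)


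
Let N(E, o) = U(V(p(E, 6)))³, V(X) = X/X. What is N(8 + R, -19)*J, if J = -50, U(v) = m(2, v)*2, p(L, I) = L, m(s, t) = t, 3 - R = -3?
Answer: -400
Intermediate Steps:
R = 6 (R = 3 - 1*(-3) = 3 + 3 = 6)
V(X) = 1
U(v) = 2*v (U(v) = v*2 = 2*v)
N(E, o) = 8 (N(E, o) = (2*1)³ = 2³ = 8)
N(8 + R, -19)*J = 8*(-50) = -400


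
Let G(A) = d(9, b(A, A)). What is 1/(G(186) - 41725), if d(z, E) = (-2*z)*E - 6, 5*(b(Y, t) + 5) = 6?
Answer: -5/208313 ≈ -2.4002e-5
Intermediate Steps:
b(Y, t) = -19/5 (b(Y, t) = -5 + (1/5)*6 = -5 + 6/5 = -19/5)
d(z, E) = -6 - 2*E*z (d(z, E) = -2*E*z - 6 = -6 - 2*E*z)
G(A) = 312/5 (G(A) = -6 - 2*(-19/5)*9 = -6 + 342/5 = 312/5)
1/(G(186) - 41725) = 1/(312/5 - 41725) = 1/(-208313/5) = -5/208313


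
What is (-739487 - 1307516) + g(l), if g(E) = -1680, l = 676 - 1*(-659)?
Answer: -2048683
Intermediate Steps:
l = 1335 (l = 676 + 659 = 1335)
(-739487 - 1307516) + g(l) = (-739487 - 1307516) - 1680 = -2047003 - 1680 = -2048683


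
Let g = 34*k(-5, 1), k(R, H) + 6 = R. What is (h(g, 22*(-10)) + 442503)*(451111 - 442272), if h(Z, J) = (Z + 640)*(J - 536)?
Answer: 2133796473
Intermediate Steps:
k(R, H) = -6 + R
g = -374 (g = 34*(-6 - 5) = 34*(-11) = -374)
h(Z, J) = (-536 + J)*(640 + Z) (h(Z, J) = (640 + Z)*(-536 + J) = (-536 + J)*(640 + Z))
(h(g, 22*(-10)) + 442503)*(451111 - 442272) = ((-343040 - 536*(-374) + 640*(22*(-10)) + (22*(-10))*(-374)) + 442503)*(451111 - 442272) = ((-343040 + 200464 + 640*(-220) - 220*(-374)) + 442503)*8839 = ((-343040 + 200464 - 140800 + 82280) + 442503)*8839 = (-201096 + 442503)*8839 = 241407*8839 = 2133796473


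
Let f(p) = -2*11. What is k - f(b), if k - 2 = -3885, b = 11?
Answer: -3861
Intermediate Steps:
k = -3883 (k = 2 - 3885 = -3883)
f(p) = -22
k - f(b) = -3883 - 1*(-22) = -3883 + 22 = -3861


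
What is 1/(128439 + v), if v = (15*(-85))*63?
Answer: 1/48114 ≈ 2.0784e-5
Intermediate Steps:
v = -80325 (v = -1275*63 = -80325)
1/(128439 + v) = 1/(128439 - 80325) = 1/48114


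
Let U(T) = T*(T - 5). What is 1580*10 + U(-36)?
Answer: 17276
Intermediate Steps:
U(T) = T*(-5 + T)
1580*10 + U(-36) = 1580*10 - 36*(-5 - 36) = 15800 - 36*(-41) = 15800 + 1476 = 17276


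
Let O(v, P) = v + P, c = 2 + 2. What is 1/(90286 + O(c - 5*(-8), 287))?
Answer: 1/90617 ≈ 1.1035e-5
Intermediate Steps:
c = 4
O(v, P) = P + v
1/(90286 + O(c - 5*(-8), 287)) = 1/(90286 + (287 + (4 - 5*(-8)))) = 1/(90286 + (287 + (4 + 40))) = 1/(90286 + (287 + 44)) = 1/(90286 + 331) = 1/90617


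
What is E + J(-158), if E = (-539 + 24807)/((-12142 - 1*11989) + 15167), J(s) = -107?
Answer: -245854/2241 ≈ -109.71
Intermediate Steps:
E = -6067/2241 (E = 24268/((-12142 - 11989) + 15167) = 24268/(-24131 + 15167) = 24268/(-8964) = 24268*(-1/8964) = -6067/2241 ≈ -2.7073)
E + J(-158) = -6067/2241 - 107 = -245854/2241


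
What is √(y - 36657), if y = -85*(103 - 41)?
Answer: I*√41927 ≈ 204.76*I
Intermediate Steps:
y = -5270 (y = -85*62 = -5270)
√(y - 36657) = √(-5270 - 36657) = √(-41927) = I*√41927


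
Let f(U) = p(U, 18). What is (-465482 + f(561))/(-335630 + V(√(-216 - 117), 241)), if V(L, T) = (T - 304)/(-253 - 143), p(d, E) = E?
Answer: 20480416/14767713 ≈ 1.3868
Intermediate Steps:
V(L, T) = 76/99 - T/396 (V(L, T) = (-304 + T)/(-396) = (-304 + T)*(-1/396) = 76/99 - T/396)
f(U) = 18
(-465482 + f(561))/(-335630 + V(√(-216 - 117), 241)) = (-465482 + 18)/(-335630 + (76/99 - 1/396*241)) = -465464/(-335630 + (76/99 - 241/396)) = -465464/(-335630 + 7/44) = -465464/(-14767713/44) = -465464*(-44/14767713) = 20480416/14767713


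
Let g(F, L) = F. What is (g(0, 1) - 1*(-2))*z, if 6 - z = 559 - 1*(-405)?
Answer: -1916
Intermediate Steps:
z = -958 (z = 6 - (559 - 1*(-405)) = 6 - (559 + 405) = 6 - 1*964 = 6 - 964 = -958)
(g(0, 1) - 1*(-2))*z = (0 - 1*(-2))*(-958) = (0 + 2)*(-958) = 2*(-958) = -1916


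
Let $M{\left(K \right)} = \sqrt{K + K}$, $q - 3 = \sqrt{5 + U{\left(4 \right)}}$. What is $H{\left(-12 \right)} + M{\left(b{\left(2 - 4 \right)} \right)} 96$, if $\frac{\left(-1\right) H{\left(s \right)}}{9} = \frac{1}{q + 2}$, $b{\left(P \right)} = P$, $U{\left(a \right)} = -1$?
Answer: $- \frac{9}{7} + 192 i \approx -1.2857 + 192.0 i$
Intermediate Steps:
$q = 5$ ($q = 3 + \sqrt{5 - 1} = 3 + \sqrt{4} = 3 + 2 = 5$)
$M{\left(K \right)} = \sqrt{2} \sqrt{K}$ ($M{\left(K \right)} = \sqrt{2 K} = \sqrt{2} \sqrt{K}$)
$H{\left(s \right)} = - \frac{9}{7}$ ($H{\left(s \right)} = - \frac{9}{5 + 2} = - \frac{9}{7}$)
$H{\left(-12 \right)} + M{\left(b{\left(2 - 4 \right)} \right)} 96 = - \frac{9}{7} + \sqrt{2} \sqrt{2 - 4} \cdot 96 = - \frac{9}{7} + \sqrt{2} \sqrt{-2} \cdot 96 = - \frac{9}{7} + \sqrt{2} i \sqrt{2} \cdot 96 = - \frac{9}{7} + 2 i 96 = - \frac{9}{7} + 192 i$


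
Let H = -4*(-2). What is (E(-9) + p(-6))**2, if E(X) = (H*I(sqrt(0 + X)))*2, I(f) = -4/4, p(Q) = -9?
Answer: 625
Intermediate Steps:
H = 8
I(f) = -1 (I(f) = -4*1/4 = -1)
E(X) = -16 (E(X) = (8*(-1))*2 = -8*2 = -16)
(E(-9) + p(-6))**2 = (-16 - 9)**2 = (-25)**2 = 625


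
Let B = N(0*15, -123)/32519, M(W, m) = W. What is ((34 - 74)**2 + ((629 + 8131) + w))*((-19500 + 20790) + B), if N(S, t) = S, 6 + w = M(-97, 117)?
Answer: 13231530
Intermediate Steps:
w = -103 (w = -6 - 97 = -103)
B = 0 (B = (0*15)/32519 = 0*(1/32519) = 0)
((34 - 74)**2 + ((629 + 8131) + w))*((-19500 + 20790) + B) = ((34 - 74)**2 + ((629 + 8131) - 103))*((-19500 + 20790) + 0) = ((-40)**2 + (8760 - 103))*(1290 + 0) = (1600 + 8657)*1290 = 10257*1290 = 13231530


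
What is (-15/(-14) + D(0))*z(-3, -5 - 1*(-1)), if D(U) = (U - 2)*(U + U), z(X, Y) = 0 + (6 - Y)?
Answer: 75/7 ≈ 10.714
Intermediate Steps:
z(X, Y) = 6 - Y
D(U) = 2*U*(-2 + U) (D(U) = (-2 + U)*(2*U) = 2*U*(-2 + U))
(-15/(-14) + D(0))*z(-3, -5 - 1*(-1)) = (-15/(-14) + 2*0*(-2 + 0))*(6 - (-5 - 1*(-1))) = (-15*(-1/14) + 2*0*(-2))*(6 - (-5 + 1)) = (15/14 + 0)*(6 - 1*(-4)) = 15*(6 + 4)/14 = (15/14)*10 = 75/7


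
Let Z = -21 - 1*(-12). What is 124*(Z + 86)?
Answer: 9548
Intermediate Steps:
Z = -9 (Z = -21 + 12 = -9)
124*(Z + 86) = 124*(-9 + 86) = 124*77 = 9548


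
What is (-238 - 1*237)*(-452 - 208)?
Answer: 313500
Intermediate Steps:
(-238 - 1*237)*(-452 - 208) = (-238 - 237)*(-660) = -475*(-660) = 313500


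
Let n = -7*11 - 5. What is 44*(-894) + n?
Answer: -39418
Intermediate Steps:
n = -82 (n = -77 - 5 = -82)
44*(-894) + n = 44*(-894) - 82 = -39336 - 82 = -39418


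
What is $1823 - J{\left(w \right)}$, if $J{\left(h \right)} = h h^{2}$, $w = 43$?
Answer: $-77684$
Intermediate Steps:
$J{\left(h \right)} = h^{3}$
$1823 - J{\left(w \right)} = 1823 - 43^{3} = 1823 - 79507 = -77684$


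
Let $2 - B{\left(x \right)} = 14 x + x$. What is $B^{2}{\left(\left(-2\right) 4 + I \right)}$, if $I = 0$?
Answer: $14884$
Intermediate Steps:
$B{\left(x \right)} = 2 - 15 x$ ($B{\left(x \right)} = 2 - \left(14 x + x\right) = 2 - 15 x$)
$B^{2}{\left(\left(-2\right) 4 + I \right)} = \left(2 - 15 \left(\left(-2\right) 4 + 0\right)\right)^{2} = \left(2 - 15 \left(-8 + 0\right)\right)^{2} = \left(2 - -120\right)^{2} = \left(2 + 120\right)^{2} = 122^{2} = 14884$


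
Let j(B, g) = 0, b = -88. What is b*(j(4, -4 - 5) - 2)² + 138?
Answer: -214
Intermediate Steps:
b*(j(4, -4 - 5) - 2)² + 138 = -88*(0 - 2)² + 138 = -88*(-2)² + 138 = -88*4 + 138 = -352 + 138 = -214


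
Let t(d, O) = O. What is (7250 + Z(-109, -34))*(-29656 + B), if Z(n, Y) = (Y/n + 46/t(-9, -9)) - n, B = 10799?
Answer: -1248103483/9 ≈ -1.3868e+8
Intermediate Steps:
Z(n, Y) = -46/9 - n + Y/n (Z(n, Y) = (Y/n + 46/(-9)) - n = (Y/n + 46*(-1/9)) - n = (Y/n - 46/9) - n = (-46/9 + Y/n) - n = -46/9 - n + Y/n)
(7250 + Z(-109, -34))*(-29656 + B) = (7250 + (-46/9 - 1*(-109) - 34/(-109)))*(-29656 + 10799) = (7250 + (-46/9 + 109 - 34*(-1/109)))*(-18857) = (7250 + (-46/9 + 109 + 34/109))*(-18857) = (7250 + 102221/981)*(-18857) = (7214471/981)*(-18857) = -1248103483/9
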